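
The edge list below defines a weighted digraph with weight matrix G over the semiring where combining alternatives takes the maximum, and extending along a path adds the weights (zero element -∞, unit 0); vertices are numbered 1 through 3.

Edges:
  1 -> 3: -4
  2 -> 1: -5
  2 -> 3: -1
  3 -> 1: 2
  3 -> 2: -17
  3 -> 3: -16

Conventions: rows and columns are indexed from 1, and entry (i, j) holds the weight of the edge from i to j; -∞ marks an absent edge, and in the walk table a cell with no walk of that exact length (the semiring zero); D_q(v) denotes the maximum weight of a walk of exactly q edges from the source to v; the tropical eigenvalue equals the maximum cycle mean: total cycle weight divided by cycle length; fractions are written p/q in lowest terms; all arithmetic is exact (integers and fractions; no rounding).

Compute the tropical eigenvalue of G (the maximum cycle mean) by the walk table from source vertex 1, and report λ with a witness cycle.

q=0: [0, -∞, -∞]
q=1: [-∞, -∞, -4]
q=2: [-2, -21, -20]
q=3: [-18, -37, -6]
Optimal cycle mean attained by: cycle 1->3->1, total (-4) + 2, length 2.
Answer: λ = -1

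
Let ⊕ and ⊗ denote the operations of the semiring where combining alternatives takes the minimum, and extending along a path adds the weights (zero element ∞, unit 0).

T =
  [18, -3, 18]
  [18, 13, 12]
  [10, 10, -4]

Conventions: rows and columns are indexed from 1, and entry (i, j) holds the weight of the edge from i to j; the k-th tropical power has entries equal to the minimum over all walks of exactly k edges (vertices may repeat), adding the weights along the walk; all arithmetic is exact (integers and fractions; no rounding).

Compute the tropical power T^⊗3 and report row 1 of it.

T^⊗2:
  [15, 10, 9]
  [22, 15, 8]
  [6, 6, -8]
T^⊗3:
  [19, 12, 5]
  [18, 18, 4]
  [2, 2, -12]
Answer: row 1 of T^⊗3 = [19, 12, 5]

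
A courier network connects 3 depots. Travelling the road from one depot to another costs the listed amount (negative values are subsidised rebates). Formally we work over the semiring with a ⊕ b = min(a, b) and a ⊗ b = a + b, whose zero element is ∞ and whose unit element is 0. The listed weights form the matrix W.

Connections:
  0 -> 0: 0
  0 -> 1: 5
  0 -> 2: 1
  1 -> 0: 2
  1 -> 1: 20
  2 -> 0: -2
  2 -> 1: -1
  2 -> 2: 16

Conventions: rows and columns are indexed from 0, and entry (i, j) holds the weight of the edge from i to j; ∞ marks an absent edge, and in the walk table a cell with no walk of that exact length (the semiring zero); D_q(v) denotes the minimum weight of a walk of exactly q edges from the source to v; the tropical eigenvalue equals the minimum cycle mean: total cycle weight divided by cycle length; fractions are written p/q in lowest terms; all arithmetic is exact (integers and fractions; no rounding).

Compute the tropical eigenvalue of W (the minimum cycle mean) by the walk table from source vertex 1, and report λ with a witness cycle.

q=0: [∞, 0, ∞]
q=1: [2, 20, ∞]
q=2: [2, 7, 3]
q=3: [1, 2, 3]
Optimal cycle mean attained by: cycle 0->2->0, total 1 + (-2), length 2.
Answer: λ = -1/2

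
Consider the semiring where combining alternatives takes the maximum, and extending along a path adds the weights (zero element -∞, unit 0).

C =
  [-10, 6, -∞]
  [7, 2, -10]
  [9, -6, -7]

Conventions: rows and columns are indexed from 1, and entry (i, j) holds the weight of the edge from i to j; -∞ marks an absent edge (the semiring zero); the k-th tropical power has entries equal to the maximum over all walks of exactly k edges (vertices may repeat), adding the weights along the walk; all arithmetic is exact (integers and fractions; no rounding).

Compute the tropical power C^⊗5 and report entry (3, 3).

C^⊗2:
  [13, 8, -4]
  [9, 13, -8]
  [2, 15, -14]
C^⊗3:
  [15, 19, -2]
  [20, 15, 3]
  [22, 17, 5]
C^⊗4:
  [26, 21, 9]
  [22, 26, 5]
  [24, 28, 7]
C^⊗5:
  [28, 32, 11]
  [33, 28, 16]
  [35, 30, 18]
Key observation: the optimum is the walk 3->1->2->1->2->3, with weight 9 + 6 + 7 + 6 + (-10) = 18.
Optimal value attained by: walk 3->1->2->1->2->3.
Answer: (C^⊗5)[3][3] = 18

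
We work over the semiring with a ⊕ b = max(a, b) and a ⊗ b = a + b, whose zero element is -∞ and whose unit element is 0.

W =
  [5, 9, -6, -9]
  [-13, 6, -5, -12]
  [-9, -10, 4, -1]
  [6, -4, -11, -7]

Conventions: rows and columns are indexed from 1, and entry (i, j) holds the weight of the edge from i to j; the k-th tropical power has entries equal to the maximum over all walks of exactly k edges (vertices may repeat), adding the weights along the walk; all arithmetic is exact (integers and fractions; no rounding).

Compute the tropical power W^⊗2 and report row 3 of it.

W^⊗2:
  [10, 15, 4, -3]
  [-6, 12, 1, -6]
  [5, 0, 8, 3]
  [11, 15, 0, -3]
Answer: row 3 of W^⊗2 = [5, 0, 8, 3]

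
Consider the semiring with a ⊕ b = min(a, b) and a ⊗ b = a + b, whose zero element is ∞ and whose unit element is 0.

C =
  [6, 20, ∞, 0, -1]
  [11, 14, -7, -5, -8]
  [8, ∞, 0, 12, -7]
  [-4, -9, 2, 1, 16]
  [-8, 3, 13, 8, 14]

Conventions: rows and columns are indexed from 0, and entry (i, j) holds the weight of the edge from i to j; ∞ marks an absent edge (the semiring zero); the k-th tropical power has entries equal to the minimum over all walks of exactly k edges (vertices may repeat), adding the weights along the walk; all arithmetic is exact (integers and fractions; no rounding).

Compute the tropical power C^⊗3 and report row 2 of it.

C^⊗2:
  [-9, -9, 2, 1, 5]
  [-16, -14, -7, -4, -14]
  [-15, -4, 0, 1, -7]
  [-3, -8, -16, -14, -17]
  [-2, -1, -4, -8, -9]
C^⊗3:
  [-3, -8, -16, -14, -17]
  [-22, -13, -21, -19, -22]
  [-15, -8, -11, -15, -16]
  [-25, -23, -16, -13, -23]
  [-17, -17, -8, -7, -11]
Answer: row 2 of C^⊗3 = [-15, -8, -11, -15, -16]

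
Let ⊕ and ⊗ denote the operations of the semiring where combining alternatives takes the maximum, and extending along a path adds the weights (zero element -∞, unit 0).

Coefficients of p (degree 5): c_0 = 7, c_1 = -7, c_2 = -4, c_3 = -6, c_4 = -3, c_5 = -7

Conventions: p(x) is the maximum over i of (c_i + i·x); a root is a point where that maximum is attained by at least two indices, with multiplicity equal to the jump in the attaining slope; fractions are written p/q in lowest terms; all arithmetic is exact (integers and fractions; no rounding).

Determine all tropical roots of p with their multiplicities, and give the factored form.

hull edge (i=0, c=7) to (i=4, c=-3): slope -5/2, span 4
hull edge (i=4, c=-3) to (i=5, c=-7): slope -4, span 1
Factored form: p(x) = -7 ⊗ (x ⊕ 5/2) ⊗ (x ⊕ 5/2) ⊗ (x ⊕ 5/2) ⊗ (x ⊕ 5/2) ⊗ (x ⊕ 4)
Answer: roots = 5/2 (mult 4), 4 (mult 1)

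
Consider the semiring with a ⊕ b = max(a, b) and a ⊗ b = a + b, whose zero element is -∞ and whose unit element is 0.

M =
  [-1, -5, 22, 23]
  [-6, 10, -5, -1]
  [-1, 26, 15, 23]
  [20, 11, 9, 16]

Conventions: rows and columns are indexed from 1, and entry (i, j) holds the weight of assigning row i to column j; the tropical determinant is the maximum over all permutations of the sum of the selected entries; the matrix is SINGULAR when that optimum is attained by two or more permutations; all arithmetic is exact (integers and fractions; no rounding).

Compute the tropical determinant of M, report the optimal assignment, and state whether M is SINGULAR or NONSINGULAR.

σ = (1, 2, 3, 4): (-1) + 10 + 15 + 16 = 40
σ = (1, 2, 4, 3): (-1) + 10 + 23 + 9 = 41
σ = (1, 3, 2, 4): (-1) + (-5) + 26 + 16 = 36
σ = (1, 3, 4, 2): (-1) + (-5) + 23 + 11 = 28
σ = (1, 4, 2, 3): (-1) + (-1) + 26 + 9 = 33
σ = (1, 4, 3, 2): (-1) + (-1) + 15 + 11 = 24
σ = (2, 1, 3, 4): (-5) + (-6) + 15 + 16 = 20
σ = (2, 1, 4, 3): (-5) + (-6) + 23 + 9 = 21
σ = (2, 3, 1, 4): (-5) + (-5) + (-1) + 16 = 5
σ = (2, 3, 4, 1): (-5) + (-5) + 23 + 20 = 33
σ = (2, 4, 1, 3): (-5) + (-1) + (-1) + 9 = 2
σ = (2, 4, 3, 1): (-5) + (-1) + 15 + 20 = 29
σ = (3, 1, 2, 4): 22 + (-6) + 26 + 16 = 58
σ = (3, 1, 4, 2): 22 + (-6) + 23 + 11 = 50
σ = (3, 2, 1, 4): 22 + 10 + (-1) + 16 = 47
σ = (3, 2, 4, 1): 22 + 10 + 23 + 20 = 75
σ = (3, 4, 1, 2): 22 + (-1) + (-1) + 11 = 31
σ = (3, 4, 2, 1): 22 + (-1) + 26 + 20 = 67
σ = (4, 1, 2, 3): 23 + (-6) + 26 + 9 = 52
σ = (4, 1, 3, 2): 23 + (-6) + 15 + 11 = 43
σ = (4, 2, 1, 3): 23 + 10 + (-1) + 9 = 41
σ = (4, 2, 3, 1): 23 + 10 + 15 + 20 = 68
σ = (4, 3, 1, 2): 23 + (-5) + (-1) + 11 = 28
σ = (4, 3, 2, 1): 23 + (-5) + 26 + 20 = 64
Optimal value attained by: σ = (3, 2, 4, 1).
Answer: det⊕(M) = 75; verdict: NONSINGULAR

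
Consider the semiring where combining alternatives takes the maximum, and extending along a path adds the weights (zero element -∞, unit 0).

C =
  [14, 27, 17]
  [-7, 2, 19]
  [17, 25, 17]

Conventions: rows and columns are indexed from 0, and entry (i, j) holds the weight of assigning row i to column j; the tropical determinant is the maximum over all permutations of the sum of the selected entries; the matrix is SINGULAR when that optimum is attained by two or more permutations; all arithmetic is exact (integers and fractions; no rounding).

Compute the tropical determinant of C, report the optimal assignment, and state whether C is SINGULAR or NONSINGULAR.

σ = (0, 1, 2): 14 + 2 + 17 = 33
σ = (0, 2, 1): 14 + 19 + 25 = 58
σ = (1, 0, 2): 27 + (-7) + 17 = 37
σ = (1, 2, 0): 27 + 19 + 17 = 63
σ = (2, 0, 1): 17 + (-7) + 25 = 35
σ = (2, 1, 0): 17 + 2 + 17 = 36
Optimal value attained by: σ = (1, 2, 0).
Answer: det⊕(C) = 63; verdict: NONSINGULAR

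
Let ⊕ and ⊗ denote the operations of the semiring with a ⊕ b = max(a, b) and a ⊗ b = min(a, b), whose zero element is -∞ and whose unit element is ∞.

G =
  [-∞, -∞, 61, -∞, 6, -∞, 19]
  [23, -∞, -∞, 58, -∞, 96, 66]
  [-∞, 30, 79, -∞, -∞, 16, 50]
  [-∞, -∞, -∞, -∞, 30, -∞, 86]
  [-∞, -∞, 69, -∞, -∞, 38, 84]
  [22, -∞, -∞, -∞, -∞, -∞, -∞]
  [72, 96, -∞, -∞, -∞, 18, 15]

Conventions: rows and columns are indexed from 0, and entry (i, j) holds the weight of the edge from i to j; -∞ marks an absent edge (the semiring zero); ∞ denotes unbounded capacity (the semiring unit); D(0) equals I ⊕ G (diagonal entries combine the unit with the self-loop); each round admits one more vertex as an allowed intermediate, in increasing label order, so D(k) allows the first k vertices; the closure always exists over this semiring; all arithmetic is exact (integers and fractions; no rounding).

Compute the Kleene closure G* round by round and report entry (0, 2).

D(0):
  [∞, -∞, 61, -∞, 6, -∞, 19]
  [23, ∞, -∞, 58, -∞, 96, 66]
  [-∞, 30, ∞, -∞, -∞, 16, 50]
  [-∞, -∞, -∞, ∞, 30, -∞, 86]
  [-∞, -∞, 69, -∞, ∞, 38, 84]
  [22, -∞, -∞, -∞, -∞, ∞, -∞]
  [72, 96, -∞, -∞, -∞, 18, ∞]
D(1):
  [∞, -∞, 61, -∞, 6, -∞, 19]
  [23, ∞, 23, 58, 6, 96, 66]
  [-∞, 30, ∞, -∞, -∞, 16, 50]
  [-∞, -∞, -∞, ∞, 30, -∞, 86]
  [-∞, -∞, 69, -∞, ∞, 38, 84]
  [22, -∞, 22, -∞, 6, ∞, 19]
  [72, 96, 61, -∞, 6, 18, ∞]
D(2):
  [∞, -∞, 61, -∞, 6, -∞, 19]
  [23, ∞, 23, 58, 6, 96, 66]
  [23, 30, ∞, 30, 6, 30, 50]
  [-∞, -∞, -∞, ∞, 30, -∞, 86]
  [-∞, -∞, 69, -∞, ∞, 38, 84]
  [22, -∞, 22, -∞, 6, ∞, 19]
  [72, 96, 61, 58, 6, 96, ∞]
D(3):
  [∞, 30, 61, 30, 6, 30, 50]
  [23, ∞, 23, 58, 6, 96, 66]
  [23, 30, ∞, 30, 6, 30, 50]
  [-∞, -∞, -∞, ∞, 30, -∞, 86]
  [23, 30, 69, 30, ∞, 38, 84]
  [22, 22, 22, 22, 6, ∞, 22]
  [72, 96, 61, 58, 6, 96, ∞]
D(4):
  [∞, 30, 61, 30, 30, 30, 50]
  [23, ∞, 23, 58, 30, 96, 66]
  [23, 30, ∞, 30, 30, 30, 50]
  [-∞, -∞, -∞, ∞, 30, -∞, 86]
  [23, 30, 69, 30, ∞, 38, 84]
  [22, 22, 22, 22, 22, ∞, 22]
  [72, 96, 61, 58, 30, 96, ∞]
D(5):
  [∞, 30, 61, 30, 30, 30, 50]
  [23, ∞, 30, 58, 30, 96, 66]
  [23, 30, ∞, 30, 30, 30, 50]
  [23, 30, 30, ∞, 30, 30, 86]
  [23, 30, 69, 30, ∞, 38, 84]
  [22, 22, 22, 22, 22, ∞, 22]
  [72, 96, 61, 58, 30, 96, ∞]
D(6):
  [∞, 30, 61, 30, 30, 30, 50]
  [23, ∞, 30, 58, 30, 96, 66]
  [23, 30, ∞, 30, 30, 30, 50]
  [23, 30, 30, ∞, 30, 30, 86]
  [23, 30, 69, 30, ∞, 38, 84]
  [22, 22, 22, 22, 22, ∞, 22]
  [72, 96, 61, 58, 30, 96, ∞]
D(7):
  [∞, 50, 61, 50, 30, 50, 50]
  [66, ∞, 61, 58, 30, 96, 66]
  [50, 50, ∞, 50, 30, 50, 50]
  [72, 86, 61, ∞, 30, 86, 86]
  [72, 84, 69, 58, ∞, 84, 84]
  [22, 22, 22, 22, 22, ∞, 22]
  [72, 96, 61, 58, 30, 96, ∞]
Answer: G*[0][2] = 61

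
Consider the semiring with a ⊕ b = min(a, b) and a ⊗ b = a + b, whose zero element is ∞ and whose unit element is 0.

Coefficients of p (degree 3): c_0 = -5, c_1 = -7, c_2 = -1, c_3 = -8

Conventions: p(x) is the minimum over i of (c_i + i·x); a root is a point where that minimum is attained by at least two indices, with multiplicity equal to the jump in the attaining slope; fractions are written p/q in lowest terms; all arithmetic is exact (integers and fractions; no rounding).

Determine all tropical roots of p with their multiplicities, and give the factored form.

hull edge (i=0, c=-5) to (i=1, c=-7): slope -2, span 1
hull edge (i=1, c=-7) to (i=3, c=-8): slope -1/2, span 2
Factored form: p(x) = -8 ⊗ (x ⊕ 1/2) ⊗ (x ⊕ 1/2) ⊗ (x ⊕ 2)
Answer: roots = 1/2 (mult 2), 2 (mult 1)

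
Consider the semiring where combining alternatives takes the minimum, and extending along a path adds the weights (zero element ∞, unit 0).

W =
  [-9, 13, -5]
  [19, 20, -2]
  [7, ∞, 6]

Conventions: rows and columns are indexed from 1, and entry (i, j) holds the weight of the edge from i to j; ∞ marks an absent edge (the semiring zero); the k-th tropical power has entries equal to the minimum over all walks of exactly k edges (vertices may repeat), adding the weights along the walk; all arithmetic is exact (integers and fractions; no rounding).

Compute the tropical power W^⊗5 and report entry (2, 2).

W^⊗2:
  [-18, 4, -14]
  [5, 32, 4]
  [-2, 20, 2]
W^⊗3:
  [-27, -5, -23]
  [-4, 18, 0]
  [-11, 11, -7]
W^⊗4:
  [-36, -14, -32]
  [-13, 9, -9]
  [-20, 2, -16]
W^⊗5:
  [-45, -23, -41]
  [-22, 0, -18]
  [-29, -7, -25]
Key observation: the optimum is the walk 2->3->1->1->1->2, with weight (-2) + 7 + (-9) + (-9) + 13 = 0.
Optimal value attained by: walk 2->3->1->1->1->2.
Answer: (W^⊗5)[2][2] = 0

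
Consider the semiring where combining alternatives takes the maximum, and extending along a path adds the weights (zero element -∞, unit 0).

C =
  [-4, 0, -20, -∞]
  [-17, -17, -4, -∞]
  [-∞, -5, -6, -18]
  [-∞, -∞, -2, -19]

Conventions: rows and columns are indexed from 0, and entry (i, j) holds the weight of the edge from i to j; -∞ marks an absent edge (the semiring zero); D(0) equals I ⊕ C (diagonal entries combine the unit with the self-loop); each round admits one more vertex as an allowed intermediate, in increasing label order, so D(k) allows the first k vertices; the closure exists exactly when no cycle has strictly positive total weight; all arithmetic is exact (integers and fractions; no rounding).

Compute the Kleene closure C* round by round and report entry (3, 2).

D(0):
  [0, 0, -20, -∞]
  [-17, 0, -4, -∞]
  [-∞, -5, 0, -18]
  [-∞, -∞, -2, 0]
D(1):
  [0, 0, -20, -∞]
  [-17, 0, -4, -∞]
  [-∞, -5, 0, -18]
  [-∞, -∞, -2, 0]
D(2):
  [0, 0, -4, -∞]
  [-17, 0, -4, -∞]
  [-22, -5, 0, -18]
  [-∞, -∞, -2, 0]
D(3):
  [0, 0, -4, -22]
  [-17, 0, -4, -22]
  [-22, -5, 0, -18]
  [-24, -7, -2, 0]
D(4):
  [0, 0, -4, -22]
  [-17, 0, -4, -22]
  [-22, -5, 0, -18]
  [-24, -7, -2, 0]
Answer: C*[3][2] = -2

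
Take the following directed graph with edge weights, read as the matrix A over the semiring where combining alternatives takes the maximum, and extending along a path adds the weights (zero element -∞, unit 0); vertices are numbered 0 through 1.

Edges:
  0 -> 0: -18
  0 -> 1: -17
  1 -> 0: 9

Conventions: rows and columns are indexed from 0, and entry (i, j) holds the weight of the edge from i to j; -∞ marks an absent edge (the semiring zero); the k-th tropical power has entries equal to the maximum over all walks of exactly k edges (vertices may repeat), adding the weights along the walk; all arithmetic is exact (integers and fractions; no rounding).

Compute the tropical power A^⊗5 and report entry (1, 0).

A^⊗2:
  [-8, -35]
  [-9, -8]
A^⊗3:
  [-26, -25]
  [1, -26]
A^⊗4:
  [-16, -43]
  [-17, -16]
A^⊗5:
  [-34, -33]
  [-7, -34]
Key observation: the optimum is the walk 1->0->1->0->1->0, with weight 9 + (-17) + 9 + (-17) + 9 = -7.
Optimal value attained by: walk 1->0->1->0->1->0.
Answer: (A^⊗5)[1][0] = -7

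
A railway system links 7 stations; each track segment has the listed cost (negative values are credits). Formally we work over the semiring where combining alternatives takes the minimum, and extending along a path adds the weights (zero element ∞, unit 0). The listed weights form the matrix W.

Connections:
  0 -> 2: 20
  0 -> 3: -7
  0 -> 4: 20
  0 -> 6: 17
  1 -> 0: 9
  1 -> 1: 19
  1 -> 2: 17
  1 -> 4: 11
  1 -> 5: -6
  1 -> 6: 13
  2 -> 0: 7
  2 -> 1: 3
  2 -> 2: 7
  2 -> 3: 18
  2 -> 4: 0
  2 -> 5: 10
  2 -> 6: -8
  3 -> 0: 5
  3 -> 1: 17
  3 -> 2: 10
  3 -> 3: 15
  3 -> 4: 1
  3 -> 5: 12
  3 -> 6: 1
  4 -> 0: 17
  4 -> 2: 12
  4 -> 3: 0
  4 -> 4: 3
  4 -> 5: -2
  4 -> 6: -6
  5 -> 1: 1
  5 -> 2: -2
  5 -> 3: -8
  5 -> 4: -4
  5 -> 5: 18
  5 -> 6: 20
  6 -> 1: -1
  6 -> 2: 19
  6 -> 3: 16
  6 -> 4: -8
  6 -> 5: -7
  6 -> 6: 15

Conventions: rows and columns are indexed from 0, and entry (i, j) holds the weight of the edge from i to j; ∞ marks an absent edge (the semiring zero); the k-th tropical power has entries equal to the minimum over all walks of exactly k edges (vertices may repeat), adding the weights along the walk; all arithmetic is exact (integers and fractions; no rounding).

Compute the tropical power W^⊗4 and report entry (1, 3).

W^⊗2:
  [-2, 10, 3, 8, -6, 5, -6]
  [24, -5, -8, -14, -10, 6, 5]
  [12, -9, 8, 0, -16, -15, -6]
  [17, 0, 10, -2, -7, -6, -5]
  [5, -7, -4, -10, -14, -13, -3]
  [-3, 1, 2, -4, -7, -6, -10]
  [8, -6, -9, -15, -11, -10, -14]
W^⊗3:
  [10, -7, 3, -9, -14, -13, -12]
  [-9, -5, -4, -10, -13, -12, -16]
  [0, -14, -17, -23, -19, -18, -22]
  [3, -6, -8, -14, -13, -12, -13]
  [-5, -12, -15, -21, -17, -16, -20]
  [1, -11, -8, -14, -18, -17, -13]
  [-10, -15, -12, -18, -22, -21, -17]
W^⊗4:
  [-4, -13, -15, -21, -20, -19, -20]
  [-5, -17, -14, -20, -24, -23, -19]
  [-18, -23, -20, -26, -30, -29, -25]
  [-9, -14, -14, -20, -21, -20, -19]
  [-16, -21, -18, -24, -28, -27, -23]
  [-9, -16, -19, -25, -21, -20, -24]
  [-13, -20, -23, -29, -25, -24, -28]
Key observation: the optimum is the walk 1->5->4->5->3, with weight (-6) + (-4) + (-2) + (-8) = -20.
Optimal value attained by: walk 1->5->4->5->3.
Answer: (W^⊗4)[1][3] = -20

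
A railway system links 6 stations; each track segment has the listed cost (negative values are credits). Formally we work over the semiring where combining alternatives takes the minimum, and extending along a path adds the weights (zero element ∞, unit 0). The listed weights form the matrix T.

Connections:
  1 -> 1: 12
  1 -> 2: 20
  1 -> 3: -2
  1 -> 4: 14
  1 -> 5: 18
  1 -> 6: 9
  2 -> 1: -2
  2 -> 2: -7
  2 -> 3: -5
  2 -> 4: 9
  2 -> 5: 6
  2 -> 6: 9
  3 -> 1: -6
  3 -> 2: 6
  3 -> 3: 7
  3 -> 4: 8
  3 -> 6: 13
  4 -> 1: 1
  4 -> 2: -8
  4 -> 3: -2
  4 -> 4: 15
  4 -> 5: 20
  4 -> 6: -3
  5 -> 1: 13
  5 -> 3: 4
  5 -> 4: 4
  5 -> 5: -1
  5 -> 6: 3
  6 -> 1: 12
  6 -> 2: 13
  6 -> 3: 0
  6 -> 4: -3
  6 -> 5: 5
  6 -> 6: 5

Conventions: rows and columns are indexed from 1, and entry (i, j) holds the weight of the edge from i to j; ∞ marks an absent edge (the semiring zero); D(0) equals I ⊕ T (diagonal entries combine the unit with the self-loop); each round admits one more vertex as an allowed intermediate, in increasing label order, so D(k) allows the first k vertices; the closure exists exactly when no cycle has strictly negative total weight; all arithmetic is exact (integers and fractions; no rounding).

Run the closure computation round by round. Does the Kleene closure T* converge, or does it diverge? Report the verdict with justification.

Detection: at round 0, diagonal entry (2, 2) turns strictly negative.
Key observation: the cycle 2->2 has total weight (-7), which is strictly negative.
Answer: DIVERGES — negative cycle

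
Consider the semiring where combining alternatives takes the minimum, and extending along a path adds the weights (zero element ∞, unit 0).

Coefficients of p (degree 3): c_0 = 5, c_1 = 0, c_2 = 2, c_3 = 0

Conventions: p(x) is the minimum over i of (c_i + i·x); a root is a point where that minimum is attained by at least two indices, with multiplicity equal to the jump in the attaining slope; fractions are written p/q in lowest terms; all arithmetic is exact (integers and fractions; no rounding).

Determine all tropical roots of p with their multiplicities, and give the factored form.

hull edge (i=0, c=5) to (i=1, c=0): slope -5, span 1
hull edge (i=1, c=0) to (i=3, c=0): slope 0, span 2
Factored form: p(x) = 0 ⊗ (x ⊕ 0) ⊗ (x ⊕ 0) ⊗ (x ⊕ 5)
Answer: roots = 0 (mult 2), 5 (mult 1)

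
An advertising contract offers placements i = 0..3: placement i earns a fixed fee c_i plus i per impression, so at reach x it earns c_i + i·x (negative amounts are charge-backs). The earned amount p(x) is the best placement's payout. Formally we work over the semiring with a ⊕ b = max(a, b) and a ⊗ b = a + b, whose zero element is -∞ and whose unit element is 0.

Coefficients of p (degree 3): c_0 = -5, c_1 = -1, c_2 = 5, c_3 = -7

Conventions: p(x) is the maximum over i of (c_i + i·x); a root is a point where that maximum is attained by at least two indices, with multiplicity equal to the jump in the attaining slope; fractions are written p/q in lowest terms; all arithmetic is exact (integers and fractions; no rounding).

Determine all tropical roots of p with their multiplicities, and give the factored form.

hull edge (i=0, c=-5) to (i=2, c=5): slope 5, span 2
hull edge (i=2, c=5) to (i=3, c=-7): slope -12, span 1
Factored form: p(x) = -7 ⊗ (x ⊕ (-5)) ⊗ (x ⊕ (-5)) ⊗ (x ⊕ 12)
Answer: roots = -5 (mult 2), 12 (mult 1)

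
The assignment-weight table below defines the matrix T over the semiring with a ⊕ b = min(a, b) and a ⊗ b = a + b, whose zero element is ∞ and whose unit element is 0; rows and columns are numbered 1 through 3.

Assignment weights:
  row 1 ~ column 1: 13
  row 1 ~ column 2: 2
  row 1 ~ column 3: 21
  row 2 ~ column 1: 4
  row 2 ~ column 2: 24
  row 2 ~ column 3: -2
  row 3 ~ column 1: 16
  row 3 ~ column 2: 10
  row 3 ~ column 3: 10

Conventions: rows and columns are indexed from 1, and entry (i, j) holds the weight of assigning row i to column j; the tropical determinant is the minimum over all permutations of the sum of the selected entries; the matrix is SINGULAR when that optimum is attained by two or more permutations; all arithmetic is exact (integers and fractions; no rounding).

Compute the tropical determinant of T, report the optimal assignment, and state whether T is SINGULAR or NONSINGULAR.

σ = (1, 2, 3): 13 + 24 + 10 = 47
σ = (1, 3, 2): 13 + (-2) + 10 = 21
σ = (2, 1, 3): 2 + 4 + 10 = 16
σ = (2, 3, 1): 2 + (-2) + 16 = 16
σ = (3, 1, 2): 21 + 4 + 10 = 35
σ = (3, 2, 1): 21 + 24 + 16 = 61
Optimal value attained by: σ = (2, 1, 3).
Answer: det⊕(T) = 16; verdict: SINGULAR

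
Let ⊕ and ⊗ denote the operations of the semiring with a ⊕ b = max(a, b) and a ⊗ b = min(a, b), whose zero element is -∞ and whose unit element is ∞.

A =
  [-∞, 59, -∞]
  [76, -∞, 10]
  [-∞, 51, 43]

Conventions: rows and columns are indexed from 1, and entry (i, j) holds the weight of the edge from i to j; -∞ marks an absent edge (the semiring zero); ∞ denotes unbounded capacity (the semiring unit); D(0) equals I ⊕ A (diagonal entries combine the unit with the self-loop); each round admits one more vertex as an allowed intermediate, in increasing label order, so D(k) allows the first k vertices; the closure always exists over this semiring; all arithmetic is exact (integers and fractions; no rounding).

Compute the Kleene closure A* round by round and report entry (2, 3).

D(0):
  [∞, 59, -∞]
  [76, ∞, 10]
  [-∞, 51, ∞]
D(1):
  [∞, 59, -∞]
  [76, ∞, 10]
  [-∞, 51, ∞]
D(2):
  [∞, 59, 10]
  [76, ∞, 10]
  [51, 51, ∞]
D(3):
  [∞, 59, 10]
  [76, ∞, 10]
  [51, 51, ∞]
Answer: A*[2][3] = 10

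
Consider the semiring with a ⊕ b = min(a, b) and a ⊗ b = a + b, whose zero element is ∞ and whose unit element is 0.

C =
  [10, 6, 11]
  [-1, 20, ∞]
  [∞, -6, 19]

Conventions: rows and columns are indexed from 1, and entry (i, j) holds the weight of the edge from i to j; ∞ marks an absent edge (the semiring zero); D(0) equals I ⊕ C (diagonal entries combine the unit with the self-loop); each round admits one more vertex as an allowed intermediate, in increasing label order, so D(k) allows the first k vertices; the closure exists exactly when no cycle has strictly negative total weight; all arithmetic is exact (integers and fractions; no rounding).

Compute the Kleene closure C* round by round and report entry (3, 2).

D(0):
  [0, 6, 11]
  [-1, 0, ∞]
  [∞, -6, 0]
D(1):
  [0, 6, 11]
  [-1, 0, 10]
  [∞, -6, 0]
D(2):
  [0, 6, 11]
  [-1, 0, 10]
  [-7, -6, 0]
D(3):
  [0, 5, 11]
  [-1, 0, 10]
  [-7, -6, 0]
Answer: C*[3][2] = -6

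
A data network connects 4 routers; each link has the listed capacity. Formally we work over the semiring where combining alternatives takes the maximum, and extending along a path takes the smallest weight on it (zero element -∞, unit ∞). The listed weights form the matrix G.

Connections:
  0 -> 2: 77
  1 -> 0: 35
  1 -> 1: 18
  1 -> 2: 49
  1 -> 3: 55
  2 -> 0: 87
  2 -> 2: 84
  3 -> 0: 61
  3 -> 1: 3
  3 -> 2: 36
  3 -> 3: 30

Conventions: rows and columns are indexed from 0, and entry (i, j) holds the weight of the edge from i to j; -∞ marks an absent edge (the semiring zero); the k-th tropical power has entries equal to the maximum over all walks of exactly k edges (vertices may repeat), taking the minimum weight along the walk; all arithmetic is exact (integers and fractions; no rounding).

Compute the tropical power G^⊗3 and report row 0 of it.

G^⊗2:
  [77, -∞, 77, -∞]
  [55, 18, 49, 30]
  [84, -∞, 84, -∞]
  [36, 3, 61, 30]
G^⊗3:
  [77, -∞, 77, -∞]
  [49, 18, 55, 30]
  [84, -∞, 84, -∞]
  [61, 3, 61, 30]
Answer: row 0 of G^⊗3 = [77, -∞, 77, -∞]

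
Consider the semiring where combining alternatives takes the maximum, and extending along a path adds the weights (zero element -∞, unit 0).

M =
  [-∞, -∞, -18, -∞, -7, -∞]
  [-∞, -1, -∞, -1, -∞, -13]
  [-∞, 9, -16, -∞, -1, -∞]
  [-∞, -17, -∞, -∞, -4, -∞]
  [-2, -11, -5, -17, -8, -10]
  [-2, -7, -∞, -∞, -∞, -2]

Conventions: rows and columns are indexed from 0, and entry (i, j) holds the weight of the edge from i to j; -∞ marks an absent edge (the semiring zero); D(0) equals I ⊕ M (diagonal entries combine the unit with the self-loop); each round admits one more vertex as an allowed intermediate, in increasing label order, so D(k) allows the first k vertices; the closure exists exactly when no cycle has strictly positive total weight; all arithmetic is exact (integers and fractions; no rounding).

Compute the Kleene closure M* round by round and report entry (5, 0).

D(0):
  [0, -∞, -18, -∞, -7, -∞]
  [-∞, 0, -∞, -1, -∞, -13]
  [-∞, 9, 0, -∞, -1, -∞]
  [-∞, -17, -∞, 0, -4, -∞]
  [-2, -11, -5, -17, 0, -10]
  [-2, -7, -∞, -∞, -∞, 0]
D(1):
  [0, -∞, -18, -∞, -7, -∞]
  [-∞, 0, -∞, -1, -∞, -13]
  [-∞, 9, 0, -∞, -1, -∞]
  [-∞, -17, -∞, 0, -4, -∞]
  [-2, -11, -5, -17, 0, -10]
  [-2, -7, -20, -∞, -9, 0]
D(2):
  [0, -∞, -18, -∞, -7, -∞]
  [-∞, 0, -∞, -1, -∞, -13]
  [-∞, 9, 0, 8, -1, -4]
  [-∞, -17, -∞, 0, -4, -30]
  [-2, -11, -5, -12, 0, -10]
  [-2, -7, -20, -8, -9, 0]
D(3):
  [0, -9, -18, -10, -7, -22]
  [-∞, 0, -∞, -1, -∞, -13]
  [-∞, 9, 0, 8, -1, -4]
  [-∞, -17, -∞, 0, -4, -30]
  [-2, 4, -5, 3, 0, -9]
  [-2, -7, -20, -8, -9, 0]
D(4):
  [0, -9, -18, -10, -7, -22]
  [-∞, 0, -∞, -1, -5, -13]
  [-∞, 9, 0, 8, 4, -4]
  [-∞, -17, -∞, 0, -4, -30]
  [-2, 4, -5, 3, 0, -9]
  [-2, -7, -20, -8, -9, 0]
D(5):
  [0, -3, -12, -4, -7, -16]
  [-7, 0, -10, -1, -5, -13]
  [2, 9, 0, 8, 4, -4]
  [-6, 0, -9, 0, -4, -13]
  [-2, 4, -5, 3, 0, -9]
  [-2, -5, -14, -6, -9, 0]
D(6):
  [0, -3, -12, -4, -7, -16]
  [-7, 0, -10, -1, -5, -13]
  [2, 9, 0, 8, 4, -4]
  [-6, 0, -9, 0, -4, -13]
  [-2, 4, -5, 3, 0, -9]
  [-2, -5, -14, -6, -9, 0]
Answer: M*[5][0] = -2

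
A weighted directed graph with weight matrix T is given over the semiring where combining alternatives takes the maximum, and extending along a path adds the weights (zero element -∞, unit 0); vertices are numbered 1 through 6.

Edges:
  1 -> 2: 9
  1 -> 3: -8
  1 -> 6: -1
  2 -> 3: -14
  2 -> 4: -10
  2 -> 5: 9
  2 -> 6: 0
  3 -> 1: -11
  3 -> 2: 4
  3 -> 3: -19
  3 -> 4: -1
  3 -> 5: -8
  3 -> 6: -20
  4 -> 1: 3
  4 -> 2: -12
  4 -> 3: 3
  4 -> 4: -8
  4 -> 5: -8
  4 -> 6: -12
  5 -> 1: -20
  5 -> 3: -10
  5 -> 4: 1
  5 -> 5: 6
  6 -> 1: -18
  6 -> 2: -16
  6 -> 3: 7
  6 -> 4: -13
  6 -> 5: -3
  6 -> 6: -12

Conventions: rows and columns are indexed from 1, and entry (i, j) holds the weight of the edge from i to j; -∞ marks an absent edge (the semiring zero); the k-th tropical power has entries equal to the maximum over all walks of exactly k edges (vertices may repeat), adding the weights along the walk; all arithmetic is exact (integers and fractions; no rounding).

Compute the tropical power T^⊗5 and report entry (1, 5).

T^⊗2:
  [-19, -4, 6, -1, 18, 9]
  [-7, -10, 7, 10, 15, -12]
  [2, -2, 2, -6, 13, 4]
  [-5, 12, -5, 2, -2, 2]
  [4, -6, 4, 7, 12, -11]
  [-4, 11, -5, 6, 3, -13]
T^⊗3:
  [2, 10, 16, 19, 24, -3]
  [13, 11, 13, 16, 21, -2]
  [-3, 11, 11, 14, 19, 1]
  [5, 4, 9, 2, 21, 12]
  [10, 13, 10, 13, 18, 3]
  [9, 5, 9, 4, 20, 11]
T^⊗4:
  [22, 20, 22, 25, 30, 10]
  [19, 22, 19, 22, 27, 12]
  [17, 15, 17, 20, 25, 11]
  [5, 14, 19, 22, 27, 4]
  [16, 19, 16, 19, 24, 13]
  [7, 18, 18, 21, 26, 8]
T^⊗5:
  [28, 31, 28, 31, 36, 21]
  [25, 28, 25, 28, 33, 22]
  [23, 26, 23, 26, 31, 16]
  [25, 23, 25, 28, 33, 14]
  [22, 25, 22, 25, 30, 19]
  [24, 22, 24, 27, 32, 18]
Key observation: the optimum is the walk 1->2->5->5->5->5, with weight 9 + 9 + 6 + 6 + 6 = 36.
Optimal value attained by: walk 1->2->5->5->5->5.
Answer: (T^⊗5)[1][5] = 36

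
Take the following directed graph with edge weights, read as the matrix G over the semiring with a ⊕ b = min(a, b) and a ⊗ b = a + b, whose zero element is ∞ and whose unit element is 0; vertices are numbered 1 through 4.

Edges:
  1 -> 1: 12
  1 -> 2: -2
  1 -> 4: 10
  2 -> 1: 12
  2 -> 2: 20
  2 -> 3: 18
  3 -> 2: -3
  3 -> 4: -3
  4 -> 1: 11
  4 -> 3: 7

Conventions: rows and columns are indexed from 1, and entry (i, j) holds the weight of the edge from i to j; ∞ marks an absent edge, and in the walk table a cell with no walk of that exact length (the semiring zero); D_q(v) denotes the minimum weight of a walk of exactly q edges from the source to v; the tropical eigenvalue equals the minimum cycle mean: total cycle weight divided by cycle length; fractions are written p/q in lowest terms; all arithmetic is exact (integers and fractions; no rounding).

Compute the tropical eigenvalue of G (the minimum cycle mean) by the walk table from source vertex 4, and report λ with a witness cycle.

q=0: [∞, ∞, ∞, 0]
q=1: [11, ∞, 7, ∞]
q=2: [23, 4, ∞, 4]
q=3: [15, 21, 11, 33]
q=4: [27, 8, 39, 8]
Optimal cycle mean attained by: cycle 3->4->3, total (-3) + 7, length 2.
Answer: λ = 2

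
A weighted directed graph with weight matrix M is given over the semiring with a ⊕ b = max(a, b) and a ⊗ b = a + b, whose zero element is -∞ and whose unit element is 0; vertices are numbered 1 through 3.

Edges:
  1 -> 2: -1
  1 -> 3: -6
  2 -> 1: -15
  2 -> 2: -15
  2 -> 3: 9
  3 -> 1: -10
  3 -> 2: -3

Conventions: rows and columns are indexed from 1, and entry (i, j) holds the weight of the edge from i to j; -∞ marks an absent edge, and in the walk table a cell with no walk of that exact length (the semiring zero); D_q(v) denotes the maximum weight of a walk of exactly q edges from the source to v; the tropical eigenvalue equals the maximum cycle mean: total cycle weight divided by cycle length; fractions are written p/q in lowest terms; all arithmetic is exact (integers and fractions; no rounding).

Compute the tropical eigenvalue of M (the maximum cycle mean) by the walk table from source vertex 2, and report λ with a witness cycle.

q=0: [-∞, 0, -∞]
q=1: [-15, -15, 9]
q=2: [-1, 6, -6]
q=3: [-9, -2, 15]
Optimal cycle mean attained by: cycle 2->3->2, total 9 + (-3), length 2.
Answer: λ = 3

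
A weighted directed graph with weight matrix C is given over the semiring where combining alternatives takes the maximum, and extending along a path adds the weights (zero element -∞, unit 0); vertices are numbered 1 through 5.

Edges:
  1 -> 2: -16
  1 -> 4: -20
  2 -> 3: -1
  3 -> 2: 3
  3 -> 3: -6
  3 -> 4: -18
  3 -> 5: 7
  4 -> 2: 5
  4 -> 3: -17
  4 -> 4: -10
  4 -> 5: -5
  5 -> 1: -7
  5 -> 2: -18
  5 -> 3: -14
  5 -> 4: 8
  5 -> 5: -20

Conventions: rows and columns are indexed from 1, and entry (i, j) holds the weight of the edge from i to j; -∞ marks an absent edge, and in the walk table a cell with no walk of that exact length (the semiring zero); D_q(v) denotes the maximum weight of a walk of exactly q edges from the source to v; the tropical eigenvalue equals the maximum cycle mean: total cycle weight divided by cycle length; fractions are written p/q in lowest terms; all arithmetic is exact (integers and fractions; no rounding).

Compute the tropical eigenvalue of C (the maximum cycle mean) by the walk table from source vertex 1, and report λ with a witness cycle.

q=0: [0, -∞, -∞, -∞, -∞]
q=1: [-∞, -16, -∞, -20, -∞]
q=2: [-∞, -15, -17, -30, -25]
q=3: [-32, -14, -16, -17, -10]
q=4: [-17, -12, -15, -2, -9]
q=5: [-16, 3, -13, -1, -7]
Optimal cycle mean attained by: cycle 2->3->5->4->2, total (-1) + 7 + 8 + 5, length 4.
Answer: λ = 19/4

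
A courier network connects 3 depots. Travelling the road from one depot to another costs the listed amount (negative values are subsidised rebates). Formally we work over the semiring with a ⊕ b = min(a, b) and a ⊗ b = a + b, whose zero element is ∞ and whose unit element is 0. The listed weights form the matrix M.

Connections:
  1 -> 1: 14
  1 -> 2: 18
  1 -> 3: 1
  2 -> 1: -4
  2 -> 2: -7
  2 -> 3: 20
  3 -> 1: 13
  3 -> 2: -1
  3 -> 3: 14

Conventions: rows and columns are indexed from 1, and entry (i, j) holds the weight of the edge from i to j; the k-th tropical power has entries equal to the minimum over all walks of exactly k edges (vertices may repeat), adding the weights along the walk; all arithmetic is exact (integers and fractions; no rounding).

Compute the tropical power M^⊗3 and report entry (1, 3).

M^⊗2:
  [14, 0, 15]
  [-11, -14, -3]
  [-5, -8, 14]
M^⊗3:
  [-4, -7, 15]
  [-18, -21, -10]
  [-12, -15, -4]
Key observation: the optimum is the walk 1->2->1->3, with weight 18 + (-4) + 1 = 15.
Optimal value attained by: walk 1->2->1->3.
Answer: (M^⊗3)[1][3] = 15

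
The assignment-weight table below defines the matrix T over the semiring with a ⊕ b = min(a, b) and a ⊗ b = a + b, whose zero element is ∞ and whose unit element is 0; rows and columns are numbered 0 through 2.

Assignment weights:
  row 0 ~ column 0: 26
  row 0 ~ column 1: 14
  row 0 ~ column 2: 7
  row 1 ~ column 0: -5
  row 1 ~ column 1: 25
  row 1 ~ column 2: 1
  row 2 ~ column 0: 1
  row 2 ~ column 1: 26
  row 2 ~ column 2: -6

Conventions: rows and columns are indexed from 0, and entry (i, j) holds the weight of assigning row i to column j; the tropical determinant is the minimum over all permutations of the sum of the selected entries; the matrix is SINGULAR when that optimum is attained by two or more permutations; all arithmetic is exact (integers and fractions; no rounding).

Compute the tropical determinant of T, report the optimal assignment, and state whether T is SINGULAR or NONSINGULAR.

σ = (0, 1, 2): 26 + 25 + (-6) = 45
σ = (0, 2, 1): 26 + 1 + 26 = 53
σ = (1, 0, 2): 14 + (-5) + (-6) = 3
σ = (1, 2, 0): 14 + 1 + 1 = 16
σ = (2, 0, 1): 7 + (-5) + 26 = 28
σ = (2, 1, 0): 7 + 25 + 1 = 33
Optimal value attained by: σ = (1, 0, 2).
Answer: det⊕(T) = 3; verdict: NONSINGULAR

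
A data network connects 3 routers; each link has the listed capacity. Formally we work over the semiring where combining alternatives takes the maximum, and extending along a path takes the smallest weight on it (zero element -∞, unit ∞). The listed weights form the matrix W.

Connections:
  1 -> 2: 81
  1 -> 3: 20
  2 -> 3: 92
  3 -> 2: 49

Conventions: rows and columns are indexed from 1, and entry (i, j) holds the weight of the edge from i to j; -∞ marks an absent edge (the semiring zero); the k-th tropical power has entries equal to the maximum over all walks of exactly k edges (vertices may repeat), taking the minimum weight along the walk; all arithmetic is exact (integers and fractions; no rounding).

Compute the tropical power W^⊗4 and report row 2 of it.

W^⊗2:
  [-∞, 20, 81]
  [-∞, 49, -∞]
  [-∞, -∞, 49]
W^⊗3:
  [-∞, 49, 20]
  [-∞, -∞, 49]
  [-∞, 49, -∞]
W^⊗4:
  [-∞, 20, 49]
  [-∞, 49, -∞]
  [-∞, -∞, 49]
Answer: row 2 of W^⊗4 = [-∞, 49, -∞]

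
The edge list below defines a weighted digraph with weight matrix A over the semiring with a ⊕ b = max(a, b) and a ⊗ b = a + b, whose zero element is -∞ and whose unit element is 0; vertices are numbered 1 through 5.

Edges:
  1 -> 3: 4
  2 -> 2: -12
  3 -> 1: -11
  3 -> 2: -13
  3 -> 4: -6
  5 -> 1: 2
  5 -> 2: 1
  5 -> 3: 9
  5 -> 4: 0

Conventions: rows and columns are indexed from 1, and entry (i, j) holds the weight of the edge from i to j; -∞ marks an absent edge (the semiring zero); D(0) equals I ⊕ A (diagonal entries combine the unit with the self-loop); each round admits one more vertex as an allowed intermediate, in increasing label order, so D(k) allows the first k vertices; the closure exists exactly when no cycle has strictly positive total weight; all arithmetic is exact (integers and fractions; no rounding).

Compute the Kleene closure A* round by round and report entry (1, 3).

D(0):
  [0, -∞, 4, -∞, -∞]
  [-∞, 0, -∞, -∞, -∞]
  [-11, -13, 0, -6, -∞]
  [-∞, -∞, -∞, 0, -∞]
  [2, 1, 9, 0, 0]
D(1):
  [0, -∞, 4, -∞, -∞]
  [-∞, 0, -∞, -∞, -∞]
  [-11, -13, 0, -6, -∞]
  [-∞, -∞, -∞, 0, -∞]
  [2, 1, 9, 0, 0]
D(2):
  [0, -∞, 4, -∞, -∞]
  [-∞, 0, -∞, -∞, -∞]
  [-11, -13, 0, -6, -∞]
  [-∞, -∞, -∞, 0, -∞]
  [2, 1, 9, 0, 0]
D(3):
  [0, -9, 4, -2, -∞]
  [-∞, 0, -∞, -∞, -∞]
  [-11, -13, 0, -6, -∞]
  [-∞, -∞, -∞, 0, -∞]
  [2, 1, 9, 3, 0]
D(4):
  [0, -9, 4, -2, -∞]
  [-∞, 0, -∞, -∞, -∞]
  [-11, -13, 0, -6, -∞]
  [-∞, -∞, -∞, 0, -∞]
  [2, 1, 9, 3, 0]
D(5):
  [0, -9, 4, -2, -∞]
  [-∞, 0, -∞, -∞, -∞]
  [-11, -13, 0, -6, -∞]
  [-∞, -∞, -∞, 0, -∞]
  [2, 1, 9, 3, 0]
Answer: A*[1][3] = 4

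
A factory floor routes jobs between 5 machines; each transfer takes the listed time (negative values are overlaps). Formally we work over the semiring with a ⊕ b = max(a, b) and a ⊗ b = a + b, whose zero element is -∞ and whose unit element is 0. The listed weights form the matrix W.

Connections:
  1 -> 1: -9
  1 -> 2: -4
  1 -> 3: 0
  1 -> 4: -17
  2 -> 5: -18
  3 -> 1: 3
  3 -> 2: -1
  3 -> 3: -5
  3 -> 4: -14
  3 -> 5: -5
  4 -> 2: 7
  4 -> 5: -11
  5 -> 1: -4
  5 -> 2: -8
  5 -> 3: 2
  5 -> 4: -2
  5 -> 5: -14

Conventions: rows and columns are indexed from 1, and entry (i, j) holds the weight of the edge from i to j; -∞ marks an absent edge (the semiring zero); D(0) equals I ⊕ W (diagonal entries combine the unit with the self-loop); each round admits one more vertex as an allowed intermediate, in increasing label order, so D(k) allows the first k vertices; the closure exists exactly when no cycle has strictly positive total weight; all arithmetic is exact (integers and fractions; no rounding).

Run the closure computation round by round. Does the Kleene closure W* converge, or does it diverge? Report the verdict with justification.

D(0):
  [0, -4, 0, -17, -∞]
  [-∞, 0, -∞, -∞, -18]
  [3, -1, 0, -14, -5]
  [-∞, 7, -∞, 0, -11]
  [-4, -8, 2, -2, 0]
Detection: at round 1, diagonal entry (3, 3) turns strictly positive.
Key observation: the cycle 3->1->3 has total weight 3 + 0, which is strictly positive.
Answer: DIVERGES — positive cycle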